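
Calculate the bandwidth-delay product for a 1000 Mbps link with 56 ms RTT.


BDP = bandwidth * RTT
= 1000 Mbps * 56 ms
= 1000 * 1e6 * 56 / 1000 bits
= 56000000 bits
= 7000000 bytes
= 6835.9375 KB
BDP = 56000000 bits (7000000 bytes)


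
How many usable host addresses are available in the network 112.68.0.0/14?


Host bits = 32 - 14 = 18
Total addresses = 2^18 = 262144
Usable = total - 2 (network and broadcast)
Usable hosts: 262142


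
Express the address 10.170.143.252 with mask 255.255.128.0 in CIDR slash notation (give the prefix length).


Binary: 11111111.11111111.10000000.00000000
Count leading 1s
Prefix: /17


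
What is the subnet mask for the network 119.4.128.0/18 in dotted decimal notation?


/18 means 18 network bits, 14 host bits
Binary: 11111111111111111100000000000000
Mask: 255.255.192.0


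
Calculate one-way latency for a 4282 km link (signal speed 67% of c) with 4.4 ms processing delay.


Speed = 0.67 * 3e5 km/s = 201000 km/s
Propagation delay = 4282 / 201000 = 0.0213 s = 21.3035 ms
Processing delay = 4.4 ms
Total one-way latency = 25.7035 ms


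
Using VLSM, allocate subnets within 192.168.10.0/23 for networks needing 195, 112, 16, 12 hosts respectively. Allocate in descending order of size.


195 hosts -> /24 (254 usable): 192.168.10.0/24
112 hosts -> /25 (126 usable): 192.168.11.0/25
16 hosts -> /27 (30 usable): 192.168.11.128/27
12 hosts -> /28 (14 usable): 192.168.11.160/28
Allocation: 192.168.10.0/24 (195 hosts, 254 usable); 192.168.11.0/25 (112 hosts, 126 usable); 192.168.11.128/27 (16 hosts, 30 usable); 192.168.11.160/28 (12 hosts, 14 usable)


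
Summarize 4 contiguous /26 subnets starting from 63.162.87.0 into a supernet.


Original prefix: /26
Number of subnets: 4 = 2^2
New prefix = 26 - 2 = 24
Supernet: 63.162.87.0/24


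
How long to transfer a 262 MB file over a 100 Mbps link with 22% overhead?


Effective throughput = 100 * (1 - 22/100) = 78 Mbps
File size in Mb = 262 * 8 = 2096 Mb
Time = 2096 / 78
Time = 26.8718 seconds


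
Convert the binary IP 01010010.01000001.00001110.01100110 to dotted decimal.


01010010 = 82
01000001 = 65
00001110 = 14
01100110 = 102
IP: 82.65.14.102


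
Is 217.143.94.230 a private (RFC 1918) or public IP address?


RFC 1918 private ranges:
  10.0.0.0/8 (10.0.0.0 - 10.255.255.255)
  172.16.0.0/12 (172.16.0.0 - 172.31.255.255)
  192.168.0.0/16 (192.168.0.0 - 192.168.255.255)
Public (not in any RFC 1918 range)


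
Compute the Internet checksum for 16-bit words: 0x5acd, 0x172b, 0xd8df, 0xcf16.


Sum all words (with carry folding):
+ 0x5acd = 0x5acd
+ 0x172b = 0x71f8
+ 0xd8df = 0x4ad8
+ 0xcf16 = 0x19ef
One's complement: ~0x19ef
Checksum = 0xe610


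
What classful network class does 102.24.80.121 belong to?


First octet: 102
Binary: 01100110
0xxxxxxx -> Class A (1-126)
Class A, default mask 255.0.0.0 (/8)


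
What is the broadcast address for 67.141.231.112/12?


Network: 67.128.0.0/12
Host bits = 20
Set all host bits to 1:
Broadcast: 67.143.255.255


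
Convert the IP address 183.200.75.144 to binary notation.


183 = 10110111
200 = 11001000
75 = 01001011
144 = 10010000
Binary: 10110111.11001000.01001011.10010000


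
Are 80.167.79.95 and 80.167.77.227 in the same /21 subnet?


Mask: 255.255.248.0
80.167.79.95 AND mask = 80.167.72.0
80.167.77.227 AND mask = 80.167.72.0
Yes, same subnet (80.167.72.0)


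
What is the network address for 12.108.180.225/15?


IP:   00001100.01101100.10110100.11100001
Mask: 11111111.11111110.00000000.00000000
AND operation:
Net:  00001100.01101100.00000000.00000000
Network: 12.108.0.0/15


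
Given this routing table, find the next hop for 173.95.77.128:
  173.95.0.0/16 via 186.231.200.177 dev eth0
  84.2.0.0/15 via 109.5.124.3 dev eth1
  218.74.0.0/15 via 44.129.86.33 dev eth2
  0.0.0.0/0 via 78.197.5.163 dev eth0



Longest prefix match for 173.95.77.128:
  /16 173.95.0.0: MATCH
  /15 84.2.0.0: no
  /15 218.74.0.0: no
  /0 0.0.0.0: MATCH
Selected: next-hop 186.231.200.177 via eth0 (matched /16)


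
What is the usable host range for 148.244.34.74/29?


Network: 148.244.34.72
Broadcast: 148.244.34.79
First usable = network + 1
Last usable = broadcast - 1
Range: 148.244.34.73 to 148.244.34.78


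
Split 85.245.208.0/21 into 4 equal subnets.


New prefix = 21 + 2 = 23
Each subnet has 512 addresses
  85.245.208.0/23
  85.245.210.0/23
  85.245.212.0/23
  85.245.214.0/23
Subnets: 85.245.208.0/23, 85.245.210.0/23, 85.245.212.0/23, 85.245.214.0/23


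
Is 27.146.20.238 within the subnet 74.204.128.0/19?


Subnet network: 74.204.128.0
Test IP AND mask: 27.146.0.0
No, 27.146.20.238 is not in 74.204.128.0/19


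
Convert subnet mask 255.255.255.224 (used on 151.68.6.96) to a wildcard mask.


Subnet mask: 255.255.255.224
Wildcard = 255.255.255.255 - subnet mask
255 - 255 = 0
255 - 255 = 0
255 - 255 = 0
255 - 224 = 31
Wildcard: 0.0.0.31


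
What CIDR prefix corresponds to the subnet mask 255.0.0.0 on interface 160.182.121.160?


Binary: 11111111.00000000.00000000.00000000
Count leading 1s
Prefix: /8


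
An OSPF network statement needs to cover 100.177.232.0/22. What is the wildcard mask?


Subnet mask: 255.255.252.0
Wildcard = 255.255.255.255 - subnet mask
255 - 255 = 0
255 - 255 = 0
255 - 252 = 3
255 - 0 = 255
Wildcard: 0.0.3.255


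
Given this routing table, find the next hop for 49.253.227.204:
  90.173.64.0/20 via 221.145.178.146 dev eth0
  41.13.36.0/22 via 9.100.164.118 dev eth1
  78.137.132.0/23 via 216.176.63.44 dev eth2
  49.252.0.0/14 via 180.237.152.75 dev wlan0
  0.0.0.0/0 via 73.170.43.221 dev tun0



Longest prefix match for 49.253.227.204:
  /20 90.173.64.0: no
  /22 41.13.36.0: no
  /23 78.137.132.0: no
  /14 49.252.0.0: MATCH
  /0 0.0.0.0: MATCH
Selected: next-hop 180.237.152.75 via wlan0 (matched /14)


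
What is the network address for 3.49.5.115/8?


IP:   00000011.00110001.00000101.01110011
Mask: 11111111.00000000.00000000.00000000
AND operation:
Net:  00000011.00000000.00000000.00000000
Network: 3.0.0.0/8


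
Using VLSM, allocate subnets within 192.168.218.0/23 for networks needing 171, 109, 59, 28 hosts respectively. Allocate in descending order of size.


171 hosts -> /24 (254 usable): 192.168.218.0/24
109 hosts -> /25 (126 usable): 192.168.219.0/25
59 hosts -> /26 (62 usable): 192.168.219.128/26
28 hosts -> /27 (30 usable): 192.168.219.192/27
Allocation: 192.168.218.0/24 (171 hosts, 254 usable); 192.168.219.0/25 (109 hosts, 126 usable); 192.168.219.128/26 (59 hosts, 62 usable); 192.168.219.192/27 (28 hosts, 30 usable)


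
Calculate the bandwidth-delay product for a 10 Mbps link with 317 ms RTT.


BDP = bandwidth * RTT
= 10 Mbps * 317 ms
= 10 * 1e6 * 317 / 1000 bits
= 3170000 bits
= 396250 bytes
= 386.9629 KB
BDP = 3170000 bits (396250 bytes)


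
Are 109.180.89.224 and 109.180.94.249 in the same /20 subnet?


Mask: 255.255.240.0
109.180.89.224 AND mask = 109.180.80.0
109.180.94.249 AND mask = 109.180.80.0
Yes, same subnet (109.180.80.0)


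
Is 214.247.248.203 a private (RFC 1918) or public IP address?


RFC 1918 private ranges:
  10.0.0.0/8 (10.0.0.0 - 10.255.255.255)
  172.16.0.0/12 (172.16.0.0 - 172.31.255.255)
  192.168.0.0/16 (192.168.0.0 - 192.168.255.255)
Public (not in any RFC 1918 range)


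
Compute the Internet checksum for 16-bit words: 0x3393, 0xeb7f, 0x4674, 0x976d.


Sum all words (with carry folding):
+ 0x3393 = 0x3393
+ 0xeb7f = 0x1f13
+ 0x4674 = 0x6587
+ 0x976d = 0xfcf4
One's complement: ~0xfcf4
Checksum = 0x030b


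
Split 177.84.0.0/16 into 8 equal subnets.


New prefix = 16 + 3 = 19
Each subnet has 8192 addresses
  177.84.0.0/19
  177.84.32.0/19
  177.84.64.0/19
  177.84.96.0/19
  177.84.128.0/19
  177.84.160.0/19
  177.84.192.0/19
  177.84.224.0/19
Subnets: 177.84.0.0/19, 177.84.32.0/19, 177.84.64.0/19, 177.84.96.0/19, 177.84.128.0/19, 177.84.160.0/19, 177.84.192.0/19, 177.84.224.0/19


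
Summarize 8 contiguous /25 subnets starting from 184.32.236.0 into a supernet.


Original prefix: /25
Number of subnets: 8 = 2^3
New prefix = 25 - 3 = 22
Supernet: 184.32.236.0/22


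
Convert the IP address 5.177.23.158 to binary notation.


5 = 00000101
177 = 10110001
23 = 00010111
158 = 10011110
Binary: 00000101.10110001.00010111.10011110


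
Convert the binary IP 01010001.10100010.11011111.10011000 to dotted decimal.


01010001 = 81
10100010 = 162
11011111 = 223
10011000 = 152
IP: 81.162.223.152


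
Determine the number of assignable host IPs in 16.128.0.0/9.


Host bits = 32 - 9 = 23
Total addresses = 2^23 = 8388608
Usable = total - 2 (network and broadcast)
Usable hosts: 8388606


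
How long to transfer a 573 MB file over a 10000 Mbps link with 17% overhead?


Effective throughput = 10000 * (1 - 17/100) = 8300 Mbps
File size in Mb = 573 * 8 = 4584 Mb
Time = 4584 / 8300
Time = 0.5523 seconds


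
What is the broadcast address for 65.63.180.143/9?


Network: 65.0.0.0/9
Host bits = 23
Set all host bits to 1:
Broadcast: 65.127.255.255


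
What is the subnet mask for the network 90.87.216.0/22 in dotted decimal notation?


/22 means 22 network bits, 10 host bits
Binary: 11111111111111111111110000000000
Mask: 255.255.252.0


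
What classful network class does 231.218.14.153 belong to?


First octet: 231
Binary: 11100111
1110xxxx -> Class D (224-239)
Class D (multicast), default mask N/A


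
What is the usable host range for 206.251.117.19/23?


Network: 206.251.116.0
Broadcast: 206.251.117.255
First usable = network + 1
Last usable = broadcast - 1
Range: 206.251.116.1 to 206.251.117.254


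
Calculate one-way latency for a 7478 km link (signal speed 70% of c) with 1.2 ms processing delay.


Speed = 0.7 * 3e5 km/s = 210000 km/s
Propagation delay = 7478 / 210000 = 0.0356 s = 35.6095 ms
Processing delay = 1.2 ms
Total one-way latency = 36.8095 ms


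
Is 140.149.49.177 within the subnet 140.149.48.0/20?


Subnet network: 140.149.48.0
Test IP AND mask: 140.149.48.0
Yes, 140.149.49.177 is in 140.149.48.0/20


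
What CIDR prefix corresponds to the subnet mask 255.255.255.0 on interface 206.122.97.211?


Binary: 11111111.11111111.11111111.00000000
Count leading 1s
Prefix: /24


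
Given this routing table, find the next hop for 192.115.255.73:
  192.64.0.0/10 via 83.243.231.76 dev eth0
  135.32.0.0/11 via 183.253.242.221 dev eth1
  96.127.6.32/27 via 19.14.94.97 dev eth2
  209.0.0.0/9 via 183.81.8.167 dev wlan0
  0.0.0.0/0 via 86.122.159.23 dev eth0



Longest prefix match for 192.115.255.73:
  /10 192.64.0.0: MATCH
  /11 135.32.0.0: no
  /27 96.127.6.32: no
  /9 209.0.0.0: no
  /0 0.0.0.0: MATCH
Selected: next-hop 83.243.231.76 via eth0 (matched /10)


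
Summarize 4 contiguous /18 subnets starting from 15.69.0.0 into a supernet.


Original prefix: /18
Number of subnets: 4 = 2^2
New prefix = 18 - 2 = 16
Supernet: 15.69.0.0/16


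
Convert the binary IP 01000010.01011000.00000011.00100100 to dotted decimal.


01000010 = 66
01011000 = 88
00000011 = 3
00100100 = 36
IP: 66.88.3.36


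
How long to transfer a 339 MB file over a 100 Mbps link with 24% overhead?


Effective throughput = 100 * (1 - 24/100) = 76 Mbps
File size in Mb = 339 * 8 = 2712 Mb
Time = 2712 / 76
Time = 35.6842 seconds


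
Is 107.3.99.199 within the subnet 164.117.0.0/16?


Subnet network: 164.117.0.0
Test IP AND mask: 107.3.0.0
No, 107.3.99.199 is not in 164.117.0.0/16


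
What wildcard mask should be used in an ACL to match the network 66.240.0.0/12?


Subnet mask: 255.240.0.0
Wildcard = 255.255.255.255 - subnet mask
255 - 255 = 0
255 - 240 = 15
255 - 0 = 255
255 - 0 = 255
Wildcard: 0.15.255.255


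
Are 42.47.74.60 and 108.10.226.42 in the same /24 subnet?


Mask: 255.255.255.0
42.47.74.60 AND mask = 42.47.74.0
108.10.226.42 AND mask = 108.10.226.0
No, different subnets (42.47.74.0 vs 108.10.226.0)


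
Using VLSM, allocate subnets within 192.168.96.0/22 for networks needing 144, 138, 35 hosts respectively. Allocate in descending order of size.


144 hosts -> /24 (254 usable): 192.168.96.0/24
138 hosts -> /24 (254 usable): 192.168.97.0/24
35 hosts -> /26 (62 usable): 192.168.98.0/26
Allocation: 192.168.96.0/24 (144 hosts, 254 usable); 192.168.97.0/24 (138 hosts, 254 usable); 192.168.98.0/26 (35 hosts, 62 usable)


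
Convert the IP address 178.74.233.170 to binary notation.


178 = 10110010
74 = 01001010
233 = 11101001
170 = 10101010
Binary: 10110010.01001010.11101001.10101010


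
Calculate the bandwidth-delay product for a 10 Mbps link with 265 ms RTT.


BDP = bandwidth * RTT
= 10 Mbps * 265 ms
= 10 * 1e6 * 265 / 1000 bits
= 2650000 bits
= 331250 bytes
= 323.4863 KB
BDP = 2650000 bits (331250 bytes)


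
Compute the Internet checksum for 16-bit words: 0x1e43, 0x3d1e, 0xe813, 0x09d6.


Sum all words (with carry folding):
+ 0x1e43 = 0x1e43
+ 0x3d1e = 0x5b61
+ 0xe813 = 0x4375
+ 0x09d6 = 0x4d4b
One's complement: ~0x4d4b
Checksum = 0xb2b4


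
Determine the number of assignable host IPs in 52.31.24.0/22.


Host bits = 32 - 22 = 10
Total addresses = 2^10 = 1024
Usable = total - 2 (network and broadcast)
Usable hosts: 1022


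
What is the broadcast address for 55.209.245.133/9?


Network: 55.128.0.0/9
Host bits = 23
Set all host bits to 1:
Broadcast: 55.255.255.255


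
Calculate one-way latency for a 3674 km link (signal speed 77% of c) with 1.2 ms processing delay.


Speed = 0.77 * 3e5 km/s = 231000 km/s
Propagation delay = 3674 / 231000 = 0.0159 s = 15.9048 ms
Processing delay = 1.2 ms
Total one-way latency = 17.1048 ms


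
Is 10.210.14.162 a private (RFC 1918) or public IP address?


RFC 1918 private ranges:
  10.0.0.0/8 (10.0.0.0 - 10.255.255.255)
  172.16.0.0/12 (172.16.0.0 - 172.31.255.255)
  192.168.0.0/16 (192.168.0.0 - 192.168.255.255)
Private (in 10.0.0.0/8)


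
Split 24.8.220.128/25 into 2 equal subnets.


New prefix = 25 + 1 = 26
Each subnet has 64 addresses
  24.8.220.128/26
  24.8.220.192/26
Subnets: 24.8.220.128/26, 24.8.220.192/26


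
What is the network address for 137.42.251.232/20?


IP:   10001001.00101010.11111011.11101000
Mask: 11111111.11111111.11110000.00000000
AND operation:
Net:  10001001.00101010.11110000.00000000
Network: 137.42.240.0/20


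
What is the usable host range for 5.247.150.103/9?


Network: 5.128.0.0
Broadcast: 5.255.255.255
First usable = network + 1
Last usable = broadcast - 1
Range: 5.128.0.1 to 5.255.255.254


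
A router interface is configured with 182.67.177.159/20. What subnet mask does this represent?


/20 means 20 network bits, 12 host bits
Binary: 11111111111111111111000000000000
Mask: 255.255.240.0


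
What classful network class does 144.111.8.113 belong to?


First octet: 144
Binary: 10010000
10xxxxxx -> Class B (128-191)
Class B, default mask 255.255.0.0 (/16)


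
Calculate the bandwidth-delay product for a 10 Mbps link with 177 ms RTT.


BDP = bandwidth * RTT
= 10 Mbps * 177 ms
= 10 * 1e6 * 177 / 1000 bits
= 1770000 bits
= 221250 bytes
= 216.0645 KB
BDP = 1770000 bits (221250 bytes)


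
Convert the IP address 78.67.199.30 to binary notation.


78 = 01001110
67 = 01000011
199 = 11000111
30 = 00011110
Binary: 01001110.01000011.11000111.00011110


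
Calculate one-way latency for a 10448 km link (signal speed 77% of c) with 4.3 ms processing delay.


Speed = 0.77 * 3e5 km/s = 231000 km/s
Propagation delay = 10448 / 231000 = 0.0452 s = 45.2294 ms
Processing delay = 4.3 ms
Total one-way latency = 49.5294 ms


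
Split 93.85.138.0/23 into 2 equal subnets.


New prefix = 23 + 1 = 24
Each subnet has 256 addresses
  93.85.138.0/24
  93.85.139.0/24
Subnets: 93.85.138.0/24, 93.85.139.0/24


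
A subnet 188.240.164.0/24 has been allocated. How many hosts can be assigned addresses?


Host bits = 32 - 24 = 8
Total addresses = 2^8 = 256
Usable = total - 2 (network and broadcast)
Usable hosts: 254


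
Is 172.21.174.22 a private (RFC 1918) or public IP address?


RFC 1918 private ranges:
  10.0.0.0/8 (10.0.0.0 - 10.255.255.255)
  172.16.0.0/12 (172.16.0.0 - 172.31.255.255)
  192.168.0.0/16 (192.168.0.0 - 192.168.255.255)
Private (in 172.16.0.0/12)


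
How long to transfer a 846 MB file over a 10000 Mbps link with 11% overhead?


Effective throughput = 10000 * (1 - 11/100) = 8900 Mbps
File size in Mb = 846 * 8 = 6768 Mb
Time = 6768 / 8900
Time = 0.7604 seconds


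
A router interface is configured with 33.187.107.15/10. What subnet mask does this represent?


/10 means 10 network bits, 22 host bits
Binary: 11111111110000000000000000000000
Mask: 255.192.0.0


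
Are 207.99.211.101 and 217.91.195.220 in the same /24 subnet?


Mask: 255.255.255.0
207.99.211.101 AND mask = 207.99.211.0
217.91.195.220 AND mask = 217.91.195.0
No, different subnets (207.99.211.0 vs 217.91.195.0)


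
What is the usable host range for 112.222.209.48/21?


Network: 112.222.208.0
Broadcast: 112.222.215.255
First usable = network + 1
Last usable = broadcast - 1
Range: 112.222.208.1 to 112.222.215.254


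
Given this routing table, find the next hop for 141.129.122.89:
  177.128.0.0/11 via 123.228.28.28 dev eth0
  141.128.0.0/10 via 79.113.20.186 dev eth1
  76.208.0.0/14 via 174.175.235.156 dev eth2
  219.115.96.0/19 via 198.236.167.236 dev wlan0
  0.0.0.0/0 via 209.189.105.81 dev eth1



Longest prefix match for 141.129.122.89:
  /11 177.128.0.0: no
  /10 141.128.0.0: MATCH
  /14 76.208.0.0: no
  /19 219.115.96.0: no
  /0 0.0.0.0: MATCH
Selected: next-hop 79.113.20.186 via eth1 (matched /10)


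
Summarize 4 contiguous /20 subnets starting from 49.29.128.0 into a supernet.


Original prefix: /20
Number of subnets: 4 = 2^2
New prefix = 20 - 2 = 18
Supernet: 49.29.128.0/18


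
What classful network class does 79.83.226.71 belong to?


First octet: 79
Binary: 01001111
0xxxxxxx -> Class A (1-126)
Class A, default mask 255.0.0.0 (/8)


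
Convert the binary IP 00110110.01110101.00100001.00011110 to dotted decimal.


00110110 = 54
01110101 = 117
00100001 = 33
00011110 = 30
IP: 54.117.33.30


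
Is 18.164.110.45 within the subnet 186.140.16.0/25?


Subnet network: 186.140.16.0
Test IP AND mask: 18.164.110.0
No, 18.164.110.45 is not in 186.140.16.0/25


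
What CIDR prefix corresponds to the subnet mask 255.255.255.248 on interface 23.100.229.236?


Binary: 11111111.11111111.11111111.11111000
Count leading 1s
Prefix: /29


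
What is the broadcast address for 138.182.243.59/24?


Network: 138.182.243.0/24
Host bits = 8
Set all host bits to 1:
Broadcast: 138.182.243.255


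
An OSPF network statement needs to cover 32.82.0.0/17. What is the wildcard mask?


Subnet mask: 255.255.128.0
Wildcard = 255.255.255.255 - subnet mask
255 - 255 = 0
255 - 255 = 0
255 - 128 = 127
255 - 0 = 255
Wildcard: 0.0.127.255


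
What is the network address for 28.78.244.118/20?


IP:   00011100.01001110.11110100.01110110
Mask: 11111111.11111111.11110000.00000000
AND operation:
Net:  00011100.01001110.11110000.00000000
Network: 28.78.240.0/20


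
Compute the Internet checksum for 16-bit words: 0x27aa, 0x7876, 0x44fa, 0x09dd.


Sum all words (with carry folding):
+ 0x27aa = 0x27aa
+ 0x7876 = 0xa020
+ 0x44fa = 0xe51a
+ 0x09dd = 0xeef7
One's complement: ~0xeef7
Checksum = 0x1108


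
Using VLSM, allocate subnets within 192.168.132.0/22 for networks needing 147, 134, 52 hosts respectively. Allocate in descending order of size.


147 hosts -> /24 (254 usable): 192.168.132.0/24
134 hosts -> /24 (254 usable): 192.168.133.0/24
52 hosts -> /26 (62 usable): 192.168.134.0/26
Allocation: 192.168.132.0/24 (147 hosts, 254 usable); 192.168.133.0/24 (134 hosts, 254 usable); 192.168.134.0/26 (52 hosts, 62 usable)


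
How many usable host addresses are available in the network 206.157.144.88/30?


Host bits = 32 - 30 = 2
Total addresses = 2^2 = 4
Usable = total - 2 (network and broadcast)
Usable hosts: 2


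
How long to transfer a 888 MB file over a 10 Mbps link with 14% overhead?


Effective throughput = 10 * (1 - 14/100) = 8.6 Mbps
File size in Mb = 888 * 8 = 7104 Mb
Time = 7104 / 8.6
Time = 826.0465 seconds


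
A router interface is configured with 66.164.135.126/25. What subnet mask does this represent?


/25 means 25 network bits, 7 host bits
Binary: 11111111111111111111111110000000
Mask: 255.255.255.128


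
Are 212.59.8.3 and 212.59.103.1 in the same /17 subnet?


Mask: 255.255.128.0
212.59.8.3 AND mask = 212.59.0.0
212.59.103.1 AND mask = 212.59.0.0
Yes, same subnet (212.59.0.0)


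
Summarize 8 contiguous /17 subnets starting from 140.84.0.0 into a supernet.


Original prefix: /17
Number of subnets: 8 = 2^3
New prefix = 17 - 3 = 14
Supernet: 140.84.0.0/14


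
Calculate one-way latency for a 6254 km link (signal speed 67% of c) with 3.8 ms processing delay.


Speed = 0.67 * 3e5 km/s = 201000 km/s
Propagation delay = 6254 / 201000 = 0.0311 s = 31.1144 ms
Processing delay = 3.8 ms
Total one-way latency = 34.9144 ms


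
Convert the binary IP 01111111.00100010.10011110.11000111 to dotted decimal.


01111111 = 127
00100010 = 34
10011110 = 158
11000111 = 199
IP: 127.34.158.199


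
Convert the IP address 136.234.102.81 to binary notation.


136 = 10001000
234 = 11101010
102 = 01100110
81 = 01010001
Binary: 10001000.11101010.01100110.01010001


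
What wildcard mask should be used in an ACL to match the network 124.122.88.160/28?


Subnet mask: 255.255.255.240
Wildcard = 255.255.255.255 - subnet mask
255 - 255 = 0
255 - 255 = 0
255 - 255 = 0
255 - 240 = 15
Wildcard: 0.0.0.15


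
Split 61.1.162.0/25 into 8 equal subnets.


New prefix = 25 + 3 = 28
Each subnet has 16 addresses
  61.1.162.0/28
  61.1.162.16/28
  61.1.162.32/28
  61.1.162.48/28
  61.1.162.64/28
  61.1.162.80/28
  61.1.162.96/28
  61.1.162.112/28
Subnets: 61.1.162.0/28, 61.1.162.16/28, 61.1.162.32/28, 61.1.162.48/28, 61.1.162.64/28, 61.1.162.80/28, 61.1.162.96/28, 61.1.162.112/28


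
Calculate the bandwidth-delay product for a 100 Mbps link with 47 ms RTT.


BDP = bandwidth * RTT
= 100 Mbps * 47 ms
= 100 * 1e6 * 47 / 1000 bits
= 4700000 bits
= 587500 bytes
= 573.7305 KB
BDP = 4700000 bits (587500 bytes)


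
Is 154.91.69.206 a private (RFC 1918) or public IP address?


RFC 1918 private ranges:
  10.0.0.0/8 (10.0.0.0 - 10.255.255.255)
  172.16.0.0/12 (172.16.0.0 - 172.31.255.255)
  192.168.0.0/16 (192.168.0.0 - 192.168.255.255)
Public (not in any RFC 1918 range)


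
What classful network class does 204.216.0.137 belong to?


First octet: 204
Binary: 11001100
110xxxxx -> Class C (192-223)
Class C, default mask 255.255.255.0 (/24)


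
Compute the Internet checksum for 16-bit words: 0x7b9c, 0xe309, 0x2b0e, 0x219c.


Sum all words (with carry folding):
+ 0x7b9c = 0x7b9c
+ 0xe309 = 0x5ea6
+ 0x2b0e = 0x89b4
+ 0x219c = 0xab50
One's complement: ~0xab50
Checksum = 0x54af


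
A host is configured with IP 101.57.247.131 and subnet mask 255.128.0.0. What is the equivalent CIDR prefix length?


Binary: 11111111.10000000.00000000.00000000
Count leading 1s
Prefix: /9


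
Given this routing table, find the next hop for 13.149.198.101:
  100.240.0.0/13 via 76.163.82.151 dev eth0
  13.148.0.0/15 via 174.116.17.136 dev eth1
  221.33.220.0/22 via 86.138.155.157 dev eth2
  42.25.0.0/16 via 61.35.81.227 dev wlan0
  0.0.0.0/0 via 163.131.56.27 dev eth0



Longest prefix match for 13.149.198.101:
  /13 100.240.0.0: no
  /15 13.148.0.0: MATCH
  /22 221.33.220.0: no
  /16 42.25.0.0: no
  /0 0.0.0.0: MATCH
Selected: next-hop 174.116.17.136 via eth1 (matched /15)


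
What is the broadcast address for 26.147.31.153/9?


Network: 26.128.0.0/9
Host bits = 23
Set all host bits to 1:
Broadcast: 26.255.255.255


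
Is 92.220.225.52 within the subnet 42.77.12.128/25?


Subnet network: 42.77.12.128
Test IP AND mask: 92.220.225.0
No, 92.220.225.52 is not in 42.77.12.128/25


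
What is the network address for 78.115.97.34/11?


IP:   01001110.01110011.01100001.00100010
Mask: 11111111.11100000.00000000.00000000
AND operation:
Net:  01001110.01100000.00000000.00000000
Network: 78.96.0.0/11


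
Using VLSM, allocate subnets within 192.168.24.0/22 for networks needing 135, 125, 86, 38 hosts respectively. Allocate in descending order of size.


135 hosts -> /24 (254 usable): 192.168.24.0/24
125 hosts -> /25 (126 usable): 192.168.25.0/25
86 hosts -> /25 (126 usable): 192.168.25.128/25
38 hosts -> /26 (62 usable): 192.168.26.0/26
Allocation: 192.168.24.0/24 (135 hosts, 254 usable); 192.168.25.0/25 (125 hosts, 126 usable); 192.168.25.128/25 (86 hosts, 126 usable); 192.168.26.0/26 (38 hosts, 62 usable)


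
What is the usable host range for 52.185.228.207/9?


Network: 52.128.0.0
Broadcast: 52.255.255.255
First usable = network + 1
Last usable = broadcast - 1
Range: 52.128.0.1 to 52.255.255.254


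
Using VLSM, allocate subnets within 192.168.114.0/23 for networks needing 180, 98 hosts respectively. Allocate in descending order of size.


180 hosts -> /24 (254 usable): 192.168.114.0/24
98 hosts -> /25 (126 usable): 192.168.115.0/25
Allocation: 192.168.114.0/24 (180 hosts, 254 usable); 192.168.115.0/25 (98 hosts, 126 usable)


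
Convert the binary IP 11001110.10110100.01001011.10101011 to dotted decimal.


11001110 = 206
10110100 = 180
01001011 = 75
10101011 = 171
IP: 206.180.75.171


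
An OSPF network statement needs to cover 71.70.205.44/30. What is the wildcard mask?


Subnet mask: 255.255.255.252
Wildcard = 255.255.255.255 - subnet mask
255 - 255 = 0
255 - 255 = 0
255 - 255 = 0
255 - 252 = 3
Wildcard: 0.0.0.3


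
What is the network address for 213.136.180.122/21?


IP:   11010101.10001000.10110100.01111010
Mask: 11111111.11111111.11111000.00000000
AND operation:
Net:  11010101.10001000.10110000.00000000
Network: 213.136.176.0/21


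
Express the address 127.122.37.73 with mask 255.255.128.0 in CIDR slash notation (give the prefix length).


Binary: 11111111.11111111.10000000.00000000
Count leading 1s
Prefix: /17


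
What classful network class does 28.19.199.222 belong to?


First octet: 28
Binary: 00011100
0xxxxxxx -> Class A (1-126)
Class A, default mask 255.0.0.0 (/8)


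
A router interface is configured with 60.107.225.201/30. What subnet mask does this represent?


/30 means 30 network bits, 2 host bits
Binary: 11111111111111111111111111111100
Mask: 255.255.255.252


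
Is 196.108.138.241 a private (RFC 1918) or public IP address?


RFC 1918 private ranges:
  10.0.0.0/8 (10.0.0.0 - 10.255.255.255)
  172.16.0.0/12 (172.16.0.0 - 172.31.255.255)
  192.168.0.0/16 (192.168.0.0 - 192.168.255.255)
Public (not in any RFC 1918 range)


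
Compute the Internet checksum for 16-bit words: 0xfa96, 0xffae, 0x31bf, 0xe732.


Sum all words (with carry folding):
+ 0xfa96 = 0xfa96
+ 0xffae = 0xfa45
+ 0x31bf = 0x2c05
+ 0xe732 = 0x1338
One's complement: ~0x1338
Checksum = 0xecc7


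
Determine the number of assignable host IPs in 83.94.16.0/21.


Host bits = 32 - 21 = 11
Total addresses = 2^11 = 2048
Usable = total - 2 (network and broadcast)
Usable hosts: 2046


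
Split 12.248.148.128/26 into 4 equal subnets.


New prefix = 26 + 2 = 28
Each subnet has 16 addresses
  12.248.148.128/28
  12.248.148.144/28
  12.248.148.160/28
  12.248.148.176/28
Subnets: 12.248.148.128/28, 12.248.148.144/28, 12.248.148.160/28, 12.248.148.176/28


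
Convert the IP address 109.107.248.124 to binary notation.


109 = 01101101
107 = 01101011
248 = 11111000
124 = 01111100
Binary: 01101101.01101011.11111000.01111100


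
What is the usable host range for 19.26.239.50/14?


Network: 19.24.0.0
Broadcast: 19.27.255.255
First usable = network + 1
Last usable = broadcast - 1
Range: 19.24.0.1 to 19.27.255.254


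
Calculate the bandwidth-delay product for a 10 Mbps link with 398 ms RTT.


BDP = bandwidth * RTT
= 10 Mbps * 398 ms
= 10 * 1e6 * 398 / 1000 bits
= 3980000 bits
= 497500 bytes
= 485.8398 KB
BDP = 3980000 bits (497500 bytes)


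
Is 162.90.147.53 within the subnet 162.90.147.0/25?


Subnet network: 162.90.147.0
Test IP AND mask: 162.90.147.0
Yes, 162.90.147.53 is in 162.90.147.0/25


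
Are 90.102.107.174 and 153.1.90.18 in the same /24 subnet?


Mask: 255.255.255.0
90.102.107.174 AND mask = 90.102.107.0
153.1.90.18 AND mask = 153.1.90.0
No, different subnets (90.102.107.0 vs 153.1.90.0)


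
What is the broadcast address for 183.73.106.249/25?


Network: 183.73.106.128/25
Host bits = 7
Set all host bits to 1:
Broadcast: 183.73.106.255


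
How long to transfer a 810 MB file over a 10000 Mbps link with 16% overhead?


Effective throughput = 10000 * (1 - 16/100) = 8400 Mbps
File size in Mb = 810 * 8 = 6480 Mb
Time = 6480 / 8400
Time = 0.7714 seconds


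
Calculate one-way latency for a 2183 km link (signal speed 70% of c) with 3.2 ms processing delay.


Speed = 0.7 * 3e5 km/s = 210000 km/s
Propagation delay = 2183 / 210000 = 0.0104 s = 10.3952 ms
Processing delay = 3.2 ms
Total one-way latency = 13.5952 ms


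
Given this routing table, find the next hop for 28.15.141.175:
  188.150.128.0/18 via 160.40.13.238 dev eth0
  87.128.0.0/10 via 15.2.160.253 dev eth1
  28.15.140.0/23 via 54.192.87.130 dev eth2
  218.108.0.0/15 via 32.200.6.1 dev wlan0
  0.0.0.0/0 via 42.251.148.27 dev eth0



Longest prefix match for 28.15.141.175:
  /18 188.150.128.0: no
  /10 87.128.0.0: no
  /23 28.15.140.0: MATCH
  /15 218.108.0.0: no
  /0 0.0.0.0: MATCH
Selected: next-hop 54.192.87.130 via eth2 (matched /23)


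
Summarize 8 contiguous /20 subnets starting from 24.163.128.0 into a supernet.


Original prefix: /20
Number of subnets: 8 = 2^3
New prefix = 20 - 3 = 17
Supernet: 24.163.128.0/17


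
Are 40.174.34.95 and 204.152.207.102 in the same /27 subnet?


Mask: 255.255.255.224
40.174.34.95 AND mask = 40.174.34.64
204.152.207.102 AND mask = 204.152.207.96
No, different subnets (40.174.34.64 vs 204.152.207.96)


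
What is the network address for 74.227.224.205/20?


IP:   01001010.11100011.11100000.11001101
Mask: 11111111.11111111.11110000.00000000
AND operation:
Net:  01001010.11100011.11100000.00000000
Network: 74.227.224.0/20


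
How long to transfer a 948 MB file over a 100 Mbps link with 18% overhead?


Effective throughput = 100 * (1 - 18/100) = 82 Mbps
File size in Mb = 948 * 8 = 7584 Mb
Time = 7584 / 82
Time = 92.4878 seconds


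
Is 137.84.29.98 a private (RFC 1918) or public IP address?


RFC 1918 private ranges:
  10.0.0.0/8 (10.0.0.0 - 10.255.255.255)
  172.16.0.0/12 (172.16.0.0 - 172.31.255.255)
  192.168.0.0/16 (192.168.0.0 - 192.168.255.255)
Public (not in any RFC 1918 range)


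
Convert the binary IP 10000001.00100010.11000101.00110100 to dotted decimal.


10000001 = 129
00100010 = 34
11000101 = 197
00110100 = 52
IP: 129.34.197.52


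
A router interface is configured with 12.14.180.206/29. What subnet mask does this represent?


/29 means 29 network bits, 3 host bits
Binary: 11111111111111111111111111111000
Mask: 255.255.255.248


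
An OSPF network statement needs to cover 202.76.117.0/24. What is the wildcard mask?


Subnet mask: 255.255.255.0
Wildcard = 255.255.255.255 - subnet mask
255 - 255 = 0
255 - 255 = 0
255 - 255 = 0
255 - 0 = 255
Wildcard: 0.0.0.255


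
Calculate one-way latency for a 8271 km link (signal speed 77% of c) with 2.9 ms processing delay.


Speed = 0.77 * 3e5 km/s = 231000 km/s
Propagation delay = 8271 / 231000 = 0.0358 s = 35.8052 ms
Processing delay = 2.9 ms
Total one-way latency = 38.7052 ms


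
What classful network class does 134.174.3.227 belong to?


First octet: 134
Binary: 10000110
10xxxxxx -> Class B (128-191)
Class B, default mask 255.255.0.0 (/16)


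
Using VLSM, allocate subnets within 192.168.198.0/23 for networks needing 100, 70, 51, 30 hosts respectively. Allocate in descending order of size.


100 hosts -> /25 (126 usable): 192.168.198.0/25
70 hosts -> /25 (126 usable): 192.168.198.128/25
51 hosts -> /26 (62 usable): 192.168.199.0/26
30 hosts -> /27 (30 usable): 192.168.199.64/27
Allocation: 192.168.198.0/25 (100 hosts, 126 usable); 192.168.198.128/25 (70 hosts, 126 usable); 192.168.199.0/26 (51 hosts, 62 usable); 192.168.199.64/27 (30 hosts, 30 usable)


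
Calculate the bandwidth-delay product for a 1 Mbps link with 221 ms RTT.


BDP = bandwidth * RTT
= 1 Mbps * 221 ms
= 1 * 1e6 * 221 / 1000 bits
= 221000 bits
= 27625 bytes
= 26.9775 KB
BDP = 221000 bits (27625 bytes)


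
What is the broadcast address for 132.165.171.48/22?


Network: 132.165.168.0/22
Host bits = 10
Set all host bits to 1:
Broadcast: 132.165.171.255


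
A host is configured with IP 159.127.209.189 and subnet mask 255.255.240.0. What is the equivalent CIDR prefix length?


Binary: 11111111.11111111.11110000.00000000
Count leading 1s
Prefix: /20


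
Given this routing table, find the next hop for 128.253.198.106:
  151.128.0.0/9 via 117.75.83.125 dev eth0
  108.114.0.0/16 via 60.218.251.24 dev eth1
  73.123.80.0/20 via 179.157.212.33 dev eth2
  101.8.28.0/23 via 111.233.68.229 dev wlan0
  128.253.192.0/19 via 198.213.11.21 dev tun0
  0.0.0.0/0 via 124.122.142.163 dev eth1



Longest prefix match for 128.253.198.106:
  /9 151.128.0.0: no
  /16 108.114.0.0: no
  /20 73.123.80.0: no
  /23 101.8.28.0: no
  /19 128.253.192.0: MATCH
  /0 0.0.0.0: MATCH
Selected: next-hop 198.213.11.21 via tun0 (matched /19)


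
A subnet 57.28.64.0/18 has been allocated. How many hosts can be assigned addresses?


Host bits = 32 - 18 = 14
Total addresses = 2^14 = 16384
Usable = total - 2 (network and broadcast)
Usable hosts: 16382


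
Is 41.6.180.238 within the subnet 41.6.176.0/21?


Subnet network: 41.6.176.0
Test IP AND mask: 41.6.176.0
Yes, 41.6.180.238 is in 41.6.176.0/21


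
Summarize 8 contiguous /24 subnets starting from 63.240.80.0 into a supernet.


Original prefix: /24
Number of subnets: 8 = 2^3
New prefix = 24 - 3 = 21
Supernet: 63.240.80.0/21


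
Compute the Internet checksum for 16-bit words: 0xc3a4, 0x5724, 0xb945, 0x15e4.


Sum all words (with carry folding):
+ 0xc3a4 = 0xc3a4
+ 0x5724 = 0x1ac9
+ 0xb945 = 0xd40e
+ 0x15e4 = 0xe9f2
One's complement: ~0xe9f2
Checksum = 0x160d


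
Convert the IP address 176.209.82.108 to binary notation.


176 = 10110000
209 = 11010001
82 = 01010010
108 = 01101100
Binary: 10110000.11010001.01010010.01101100


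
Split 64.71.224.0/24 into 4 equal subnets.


New prefix = 24 + 2 = 26
Each subnet has 64 addresses
  64.71.224.0/26
  64.71.224.64/26
  64.71.224.128/26
  64.71.224.192/26
Subnets: 64.71.224.0/26, 64.71.224.64/26, 64.71.224.128/26, 64.71.224.192/26


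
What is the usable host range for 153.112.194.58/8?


Network: 153.0.0.0
Broadcast: 153.255.255.255
First usable = network + 1
Last usable = broadcast - 1
Range: 153.0.0.1 to 153.255.255.254


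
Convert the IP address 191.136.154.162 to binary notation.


191 = 10111111
136 = 10001000
154 = 10011010
162 = 10100010
Binary: 10111111.10001000.10011010.10100010


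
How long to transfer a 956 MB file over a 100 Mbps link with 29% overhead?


Effective throughput = 100 * (1 - 29/100) = 71 Mbps
File size in Mb = 956 * 8 = 7648 Mb
Time = 7648 / 71
Time = 107.7183 seconds


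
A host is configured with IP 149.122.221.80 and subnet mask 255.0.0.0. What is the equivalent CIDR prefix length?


Binary: 11111111.00000000.00000000.00000000
Count leading 1s
Prefix: /8


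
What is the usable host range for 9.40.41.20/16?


Network: 9.40.0.0
Broadcast: 9.40.255.255
First usable = network + 1
Last usable = broadcast - 1
Range: 9.40.0.1 to 9.40.255.254


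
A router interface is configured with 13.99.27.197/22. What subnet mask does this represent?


/22 means 22 network bits, 10 host bits
Binary: 11111111111111111111110000000000
Mask: 255.255.252.0


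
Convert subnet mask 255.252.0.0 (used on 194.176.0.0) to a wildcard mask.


Subnet mask: 255.252.0.0
Wildcard = 255.255.255.255 - subnet mask
255 - 255 = 0
255 - 252 = 3
255 - 0 = 255
255 - 0 = 255
Wildcard: 0.3.255.255


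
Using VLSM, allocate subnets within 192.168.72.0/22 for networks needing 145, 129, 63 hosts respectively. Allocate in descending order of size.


145 hosts -> /24 (254 usable): 192.168.72.0/24
129 hosts -> /24 (254 usable): 192.168.73.0/24
63 hosts -> /25 (126 usable): 192.168.74.0/25
Allocation: 192.168.72.0/24 (145 hosts, 254 usable); 192.168.73.0/24 (129 hosts, 254 usable); 192.168.74.0/25 (63 hosts, 126 usable)


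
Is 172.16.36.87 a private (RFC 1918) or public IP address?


RFC 1918 private ranges:
  10.0.0.0/8 (10.0.0.0 - 10.255.255.255)
  172.16.0.0/12 (172.16.0.0 - 172.31.255.255)
  192.168.0.0/16 (192.168.0.0 - 192.168.255.255)
Private (in 172.16.0.0/12)


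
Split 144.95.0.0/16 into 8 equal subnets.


New prefix = 16 + 3 = 19
Each subnet has 8192 addresses
  144.95.0.0/19
  144.95.32.0/19
  144.95.64.0/19
  144.95.96.0/19
  144.95.128.0/19
  144.95.160.0/19
  144.95.192.0/19
  144.95.224.0/19
Subnets: 144.95.0.0/19, 144.95.32.0/19, 144.95.64.0/19, 144.95.96.0/19, 144.95.128.0/19, 144.95.160.0/19, 144.95.192.0/19, 144.95.224.0/19


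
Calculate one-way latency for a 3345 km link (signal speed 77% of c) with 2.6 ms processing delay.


Speed = 0.77 * 3e5 km/s = 231000 km/s
Propagation delay = 3345 / 231000 = 0.0145 s = 14.4805 ms
Processing delay = 2.6 ms
Total one-way latency = 17.0805 ms


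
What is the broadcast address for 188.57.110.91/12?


Network: 188.48.0.0/12
Host bits = 20
Set all host bits to 1:
Broadcast: 188.63.255.255


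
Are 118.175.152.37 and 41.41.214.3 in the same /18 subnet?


Mask: 255.255.192.0
118.175.152.37 AND mask = 118.175.128.0
41.41.214.3 AND mask = 41.41.192.0
No, different subnets (118.175.128.0 vs 41.41.192.0)


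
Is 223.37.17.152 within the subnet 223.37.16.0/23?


Subnet network: 223.37.16.0
Test IP AND mask: 223.37.16.0
Yes, 223.37.17.152 is in 223.37.16.0/23


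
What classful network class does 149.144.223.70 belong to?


First octet: 149
Binary: 10010101
10xxxxxx -> Class B (128-191)
Class B, default mask 255.255.0.0 (/16)


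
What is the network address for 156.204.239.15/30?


IP:   10011100.11001100.11101111.00001111
Mask: 11111111.11111111.11111111.11111100
AND operation:
Net:  10011100.11001100.11101111.00001100
Network: 156.204.239.12/30


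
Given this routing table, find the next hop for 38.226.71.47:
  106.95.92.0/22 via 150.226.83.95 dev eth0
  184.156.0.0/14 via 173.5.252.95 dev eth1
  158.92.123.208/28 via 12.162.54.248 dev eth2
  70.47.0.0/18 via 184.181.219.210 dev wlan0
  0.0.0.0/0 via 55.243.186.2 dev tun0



Longest prefix match for 38.226.71.47:
  /22 106.95.92.0: no
  /14 184.156.0.0: no
  /28 158.92.123.208: no
  /18 70.47.0.0: no
  /0 0.0.0.0: MATCH
Selected: next-hop 55.243.186.2 via tun0 (matched /0)


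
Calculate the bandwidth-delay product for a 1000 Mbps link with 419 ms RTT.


BDP = bandwidth * RTT
= 1000 Mbps * 419 ms
= 1000 * 1e6 * 419 / 1000 bits
= 419000000 bits
= 52375000 bytes
= 51147.4609 KB
BDP = 419000000 bits (52375000 bytes)


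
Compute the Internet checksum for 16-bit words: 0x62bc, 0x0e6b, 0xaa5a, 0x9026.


Sum all words (with carry folding):
+ 0x62bc = 0x62bc
+ 0x0e6b = 0x7127
+ 0xaa5a = 0x1b82
+ 0x9026 = 0xaba8
One's complement: ~0xaba8
Checksum = 0x5457


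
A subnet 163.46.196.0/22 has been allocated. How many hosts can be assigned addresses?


Host bits = 32 - 22 = 10
Total addresses = 2^10 = 1024
Usable = total - 2 (network and broadcast)
Usable hosts: 1022


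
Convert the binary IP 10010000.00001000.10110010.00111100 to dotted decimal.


10010000 = 144
00001000 = 8
10110010 = 178
00111100 = 60
IP: 144.8.178.60


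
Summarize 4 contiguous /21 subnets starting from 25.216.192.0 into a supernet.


Original prefix: /21
Number of subnets: 4 = 2^2
New prefix = 21 - 2 = 19
Supernet: 25.216.192.0/19
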